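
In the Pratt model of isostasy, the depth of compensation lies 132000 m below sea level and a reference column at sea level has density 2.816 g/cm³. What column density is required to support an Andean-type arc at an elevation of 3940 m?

Pratt balance: ρ_ref D = ρ (D + h).
ρ = ρ_ref D/(D + h) = 2.816 × 132000 m/(132000 m + 3940 m) = 2.73 g/cm³.

2.73 g/cm³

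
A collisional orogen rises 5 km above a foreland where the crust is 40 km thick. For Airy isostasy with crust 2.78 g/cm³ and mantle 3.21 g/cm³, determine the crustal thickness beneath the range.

Root depth r = h ρ_c / (ρ_m − ρ_c) = 5 km × 2.78 / 0.43 = 32.33 km.
Total thickness = T + h + r = 40 km + 5 km + 32.33 km = 77.3 km.

77.3 km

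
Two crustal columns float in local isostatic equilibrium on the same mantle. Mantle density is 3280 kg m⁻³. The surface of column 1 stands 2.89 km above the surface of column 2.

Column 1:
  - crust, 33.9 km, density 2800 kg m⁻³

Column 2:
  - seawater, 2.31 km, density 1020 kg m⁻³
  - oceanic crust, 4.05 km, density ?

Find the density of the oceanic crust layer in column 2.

2890 kg m⁻³

Take the compensation level at the base of the deeper column (depth z_c below the surface of column 1) and equate Σ ρ_i t_i down to z_c; mantle fills any gap and the z_c terms cancel.
Column 1: 33.9×2800 + (z_c − 33.9)×3280
Column 2: 2.89×0 + 2.31×1020 + 4.05×ρ + (z_c − 2.89 − 6.36)×3280
The z_c×3280 term appears on both sides and cancels. Collect the known terms of each column as K = Σ(ρt)_known − 3280 × (depth of known layers): K_1 = 94920 − 3280×33.9 = −16272; K_2 = 2356.2 − 3280×(2.89 + 6.36) = −27983.8.
Balance: K_1 = K_2 + 4.05×ρ, so ρ = (K_1 − K_2)/4.05 = 11711.8/4.05 = 2890 kg m⁻³.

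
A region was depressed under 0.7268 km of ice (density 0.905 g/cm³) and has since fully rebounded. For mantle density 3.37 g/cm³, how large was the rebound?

Removing the load lets mantle flow back in; uplift u satisfies ρ_ice t = ρ_m u.
u = t ρ_ice/ρ_m = 0.7268 km × 0.905/3.37 = 0.195 km.

0.195 km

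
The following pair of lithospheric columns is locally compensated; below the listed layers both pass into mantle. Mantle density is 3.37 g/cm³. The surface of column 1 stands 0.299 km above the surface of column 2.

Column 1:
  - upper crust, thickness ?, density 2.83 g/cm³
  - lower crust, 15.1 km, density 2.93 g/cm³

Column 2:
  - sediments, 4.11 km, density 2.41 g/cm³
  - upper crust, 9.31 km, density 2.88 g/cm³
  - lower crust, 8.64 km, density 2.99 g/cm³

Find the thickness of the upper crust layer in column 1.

11.4 km

Take the compensation level at the base of the deeper column (depth z_c below the surface of column 1) and equate Σ ρ_i t_i down to z_c; mantle fills any gap and the z_c terms cancel.
Column 1: x×2.83 + 15.1×2.93 + (z_c − 15.1 − x)×3.37
Column 2: 0.299×0 + 4.11×2.41 + 9.31×2.88 + 8.64×2.99 + (z_c − 0.299 − 22.06)×3.37
The z_c×3.37 term appears on both sides and cancels. Collect the known terms of each column as K = Σ(ρt)_known − 3.37 × (depth of known layers): K_1 = 44.243 − 3.37×15.1 = −6.644; K_2 = 62.5515 − 3.37×(0.299 + 22.06) = −12.79833.
Balance: K_1 − x×(3.37 − 2.83) = K_2, so x = (K_1 − K_2)/(3.37 − 2.83) = 6.15433/0.54 = 11.4 km.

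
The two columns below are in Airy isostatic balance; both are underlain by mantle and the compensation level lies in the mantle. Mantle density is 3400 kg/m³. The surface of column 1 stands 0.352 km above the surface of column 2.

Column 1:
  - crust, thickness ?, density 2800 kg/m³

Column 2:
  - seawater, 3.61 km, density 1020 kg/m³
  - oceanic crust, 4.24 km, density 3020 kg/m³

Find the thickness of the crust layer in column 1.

19 km

Take the compensation level at the base of the deeper column (depth z_c below the surface of column 1) and equate Σ ρ_i t_i down to z_c; mantle fills any gap and the z_c terms cancel.
Column 1: x×2800 + (z_c − 0 − x)×3400
Column 2: 0.352×0 + 3.61×1020 + 4.24×3020 + (z_c − 0.352 − 7.85)×3400
The z_c×3400 term appears on both sides and cancels. Collect the known terms of each column as K = Σ(ρt)_known − 3400 × (depth of known layers): K_1 = 0 − 3400×0 = 0; K_2 = 16487 − 3400×(0.352 + 7.85) = −11399.8.
Balance: K_1 − x×(3400 − 2800) = K_2, so x = (K_1 − K_2)/(3400 − 2800) = 11399.8/600 = 19 km.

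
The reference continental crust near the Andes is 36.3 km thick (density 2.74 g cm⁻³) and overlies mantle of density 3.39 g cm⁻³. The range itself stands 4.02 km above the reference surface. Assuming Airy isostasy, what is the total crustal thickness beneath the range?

Root depth r = h ρ_c / (ρ_m − ρ_c) = 4.02 km × 2.74 / 0.65 = 16.95 km.
Total thickness = T + h + r = 36.3 km + 4.02 km + 16.95 km = 57.3 km.

57.3 km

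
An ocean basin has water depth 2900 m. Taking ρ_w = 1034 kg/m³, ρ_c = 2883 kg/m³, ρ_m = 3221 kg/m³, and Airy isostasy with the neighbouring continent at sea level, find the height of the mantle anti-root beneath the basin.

Balancing pressure at the compensation depth: replacing crust with seawater at the top is compensated by replacing crust with mantle at the base: d (ρ_c − ρ_w) = a (ρ_m − ρ_c).
a = d (ρ_c − ρ_w)/(ρ_m − ρ_c) = 2900 m × 1849/338 = 15900 m.

15900 m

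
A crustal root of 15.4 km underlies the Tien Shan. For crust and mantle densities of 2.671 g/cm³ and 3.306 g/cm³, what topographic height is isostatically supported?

Isostatic balance requires: ρ_c h = (ρ_m − ρ_c) r.
h = r (ρ_m − ρ_c) / ρ_c = 15.4 km × (3.306 − 2.671) / 2.671 = 3.66 km.

3.66 km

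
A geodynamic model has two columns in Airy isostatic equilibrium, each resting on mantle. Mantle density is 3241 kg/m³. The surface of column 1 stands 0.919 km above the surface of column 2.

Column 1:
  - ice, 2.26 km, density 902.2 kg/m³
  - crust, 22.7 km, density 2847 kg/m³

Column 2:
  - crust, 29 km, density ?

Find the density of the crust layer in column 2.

Take the compensation level at the base of the deeper column (depth z_c below the surface of column 1) and equate Σ ρ_i t_i down to z_c; mantle fills any gap and the z_c terms cancel.
Column 1: 2.26×902.2 + 22.7×2847 + (z_c − 24.96)×3241
Column 2: 0.919×0 + 29×ρ + (z_c − 0.919 − 29)×3241
The z_c×3241 term appears on both sides and cancels. Collect the known terms of each column as K = Σ(ρt)_known − 3241 × (depth of known layers): K_1 = 66665.872 − 3241×24.96 = −14229.488; K_2 = 0 − 3241×(0.919 + 29) = −96967.479.
Balance: K_1 = K_2 + 29×ρ, so ρ = (K_1 − K_2)/29 = 82738/29 = 2850 kg/m³.

2850 kg/m³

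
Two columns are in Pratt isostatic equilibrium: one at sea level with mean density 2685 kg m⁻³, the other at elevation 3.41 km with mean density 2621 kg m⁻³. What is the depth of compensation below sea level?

140 km

ρ_ref D = ρ (D + h) → D (ρ_ref − ρ) = ρ h.
D = ρ h/(ρ_ref − ρ) = 2621 × 3.41 km/(2685 − 2621) = 140 km.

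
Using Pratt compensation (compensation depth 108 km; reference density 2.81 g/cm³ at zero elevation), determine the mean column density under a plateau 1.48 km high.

2.77 g/cm³

Pratt balance: ρ_ref D = ρ (D + h).
ρ = ρ_ref D/(D + h) = 2.81 × 108 km/(108 km + 1.48 km) = 2.77 g/cm³.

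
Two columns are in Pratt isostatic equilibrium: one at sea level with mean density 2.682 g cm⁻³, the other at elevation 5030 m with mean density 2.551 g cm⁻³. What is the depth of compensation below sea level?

98000 m

ρ_ref D = ρ (D + h) → D (ρ_ref − ρ) = ρ h.
D = ρ h/(ρ_ref − ρ) = 2.551 × 5030 m/(2.682 − 2.551) = 98000 m.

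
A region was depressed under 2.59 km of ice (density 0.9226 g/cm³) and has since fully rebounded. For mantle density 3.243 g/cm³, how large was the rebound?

Removing the load lets mantle flow back in; uplift u satisfies ρ_ice t = ρ_m u.
u = t ρ_ice/ρ_m = 2.59 km × 0.9226/3.243 = 0.737 km.

0.737 km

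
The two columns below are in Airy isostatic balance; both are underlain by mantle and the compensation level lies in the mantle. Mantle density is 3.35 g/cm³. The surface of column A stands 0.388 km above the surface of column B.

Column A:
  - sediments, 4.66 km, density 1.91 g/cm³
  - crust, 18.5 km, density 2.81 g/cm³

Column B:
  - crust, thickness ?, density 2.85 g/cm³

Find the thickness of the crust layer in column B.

30.8 km

Take the compensation level at the base of the deeper column (depth z_c below the surface of column A) and equate Σ ρ_i t_i down to z_c; mantle fills any gap and the z_c terms cancel.
Column A: 4.66×1.91 + 18.5×2.81 + (z_c − 23.16)×3.35
Column B: 0.388×0 + x×2.85 + (z_c − 0.388 − 0 − x)×3.35
The z_c×3.35 term appears on both sides and cancels. Collect the known terms of each column as K = Σ(ρt)_known − 3.35 × (depth of known layers): K_A = 60.8856 − 3.35×23.16 = −16.7004; K_B = 0 − 3.35×(0.388 + 0) = −1.2998.
Balance: K_A = K_B − x×(3.35 − 2.85), so x = (K_B − K_A)/(3.35 − 2.85) = 15.4006/0.5 = 30.8 km.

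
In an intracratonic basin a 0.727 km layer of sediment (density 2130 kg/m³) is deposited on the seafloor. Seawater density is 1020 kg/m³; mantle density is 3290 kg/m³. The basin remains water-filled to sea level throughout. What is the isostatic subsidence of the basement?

0.355 km

Submarine loading: the sediment displaces seawater, and the subsidence is in turn flooded, so s (ρ_m − ρ_w) = t (ρ_sed − ρ_w).
s = 0.727 km × (2130 − 1020) / (3290 − 1020) = 0.355 km.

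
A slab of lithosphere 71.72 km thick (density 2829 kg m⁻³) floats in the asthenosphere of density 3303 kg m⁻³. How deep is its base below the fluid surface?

Draft d = t ρ_obj/ρ_fluid = 71.72 km × 2829/3303 = 61.4 km.

61.4 km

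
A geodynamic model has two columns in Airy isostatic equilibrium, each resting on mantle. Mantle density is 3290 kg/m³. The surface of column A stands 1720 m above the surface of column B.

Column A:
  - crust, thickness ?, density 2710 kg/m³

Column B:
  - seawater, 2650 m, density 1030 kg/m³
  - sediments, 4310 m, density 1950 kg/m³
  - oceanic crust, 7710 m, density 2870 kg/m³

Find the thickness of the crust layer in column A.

35600 m

Take the compensation level at the base of the deeper column (depth z_c below the surface of column A) and equate Σ ρ_i t_i down to z_c; mantle fills any gap and the z_c terms cancel.
Column A: x×2710 + (z_c − 0 − x)×3290
Column B: 1720×0 + 2650×1030 + 4310×1950 + 7710×2870 + (z_c − 1720 − 14670)×3290
The z_c×3290 term appears on both sides and cancels. Collect the known terms of each column as K = Σ(ρt)_known − 3290 × (depth of known layers): K_A = 0 − 3290×0 = 0; K_B = 33261700 − 3290×(1720 + 14670) = −20661400.
Balance: K_A − x×(3290 − 2710) = K_B, so x = (K_A − K_B)/(3290 − 2710) = 20661400/580 = 35600 m.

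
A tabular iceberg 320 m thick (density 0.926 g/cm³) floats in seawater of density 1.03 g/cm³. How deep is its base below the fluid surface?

Draft d = t ρ_obj/ρ_fluid = 320 m × 0.926/1.03 = 288 m.

288 m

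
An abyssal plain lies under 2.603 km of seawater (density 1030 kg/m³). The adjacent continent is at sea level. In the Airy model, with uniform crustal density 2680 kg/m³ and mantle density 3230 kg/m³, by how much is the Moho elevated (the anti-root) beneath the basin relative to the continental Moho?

7.81 km

Balancing pressure at the compensation depth: replacing crust with seawater at the top is compensated by replacing crust with mantle at the base: d (ρ_c − ρ_w) = a (ρ_m − ρ_c).
a = d (ρ_c − ρ_w)/(ρ_m − ρ_c) = 2.603 km × 1650/550 = 7.81 km.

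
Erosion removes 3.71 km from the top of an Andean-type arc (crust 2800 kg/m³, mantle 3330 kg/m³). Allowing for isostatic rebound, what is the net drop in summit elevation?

Rebound u = e ρ_c/ρ_m = 3.71 km × 2800/3330 = 3.12 km.
Net surface drop = e − u = 3.71 km − 3.12 km = e (ρ_m − ρ_c)/ρ_m = 0.59 km.

0.59 km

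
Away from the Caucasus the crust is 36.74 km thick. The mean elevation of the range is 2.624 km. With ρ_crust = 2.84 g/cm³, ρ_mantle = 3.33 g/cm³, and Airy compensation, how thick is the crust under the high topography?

Root depth r = h ρ_c / (ρ_m − ρ_c) = 2.624 km × 2.84 / 0.49 = 15.21 km.
Total thickness = T + h + r = 36.74 km + 2.624 km + 15.21 km = 54.6 km.

54.6 km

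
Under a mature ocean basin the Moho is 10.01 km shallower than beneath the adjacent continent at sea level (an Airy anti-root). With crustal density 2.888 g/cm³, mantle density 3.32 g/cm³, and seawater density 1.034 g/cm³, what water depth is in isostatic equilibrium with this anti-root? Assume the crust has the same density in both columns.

Replacing a thickness d of crust by seawater at the top must be balanced by replacing crust with mantle at the base: d (ρ_c − ρ_w) = a (ρ_m − ρ_c).
d = a (ρ_m − ρ_c)/(ρ_c − ρ_w) = 10.01 km × 0.432/1.854 = 2.33 km.

2.33 km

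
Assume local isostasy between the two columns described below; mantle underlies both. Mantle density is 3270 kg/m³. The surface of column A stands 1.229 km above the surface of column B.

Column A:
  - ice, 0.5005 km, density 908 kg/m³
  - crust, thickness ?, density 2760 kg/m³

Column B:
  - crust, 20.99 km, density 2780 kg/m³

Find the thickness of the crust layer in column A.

25.7 km

Take the compensation level at the base of the deeper column (depth z_c below the surface of column A) and equate Σ ρ_i t_i down to z_c; mantle fills any gap and the z_c terms cancel.
Column A: 0.5005×908 + x×2760 + (z_c − 0.5005 − x)×3270
Column B: 1.229×0 + 20.99×2780 + (z_c − 1.229 − 20.99)×3270
The z_c×3270 term appears on both sides and cancels. Collect the known terms of each column as K = Σ(ρt)_known − 3270 × (depth of known layers): K_A = 454.454 − 3270×0.5005 = −1182.181; K_B = 58352.2 − 3270×(1.229 + 20.99) = −14303.93.
Balance: K_A − x×(3270 − 2760) = K_B, so x = (K_A − K_B)/(3270 − 2760) = 13121.7/510 = 25.7 km.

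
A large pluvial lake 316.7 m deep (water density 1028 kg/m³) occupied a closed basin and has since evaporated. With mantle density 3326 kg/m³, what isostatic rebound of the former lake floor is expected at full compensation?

97.9 m

u = d ρ_w/ρ_m = 316.7 m × 1028/3326 = 97.9 m.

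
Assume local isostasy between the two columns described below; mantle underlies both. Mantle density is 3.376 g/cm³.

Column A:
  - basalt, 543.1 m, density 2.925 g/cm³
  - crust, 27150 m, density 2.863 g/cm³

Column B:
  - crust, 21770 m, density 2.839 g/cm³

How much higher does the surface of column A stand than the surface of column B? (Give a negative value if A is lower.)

For any compensation level in the mantle, the mantle terms cancel and isostasy reduces to e = (Σt_A − Σt_B) − (Σ(ρt)_A − Σ(ρt)_B) / ρ_m.
Σt_A = 27693.1 m; Σt_B = 21770 m; Σ(ρt)_A = 79319.0175; Σ(ρt)_B = 61805.03 (in m·g/cm³).
e = (27693.1 − 21770) − (79319.0175 − 61805.03) / 3.376 = 735 m.

735 m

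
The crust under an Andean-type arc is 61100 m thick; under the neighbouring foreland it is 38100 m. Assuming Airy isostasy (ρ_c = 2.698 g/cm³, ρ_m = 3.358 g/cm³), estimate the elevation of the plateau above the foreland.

4520 m

Excess crust Δ = 61100 m − 38100 m = 23000 m, split between elevation h and root r with h + r = Δ.
Airy balance ρ_c h = (ρ_m − ρ_c) r gives r = h ρ_c/(ρ_m − ρ_c), so h (1 + ρ_c/(ρ_m − ρ_c)) = Δ, i.e. h = Δ (ρ_m − ρ_c)/ρ_m.
h = 23000 m × 0.66/3.358 = 4520 m.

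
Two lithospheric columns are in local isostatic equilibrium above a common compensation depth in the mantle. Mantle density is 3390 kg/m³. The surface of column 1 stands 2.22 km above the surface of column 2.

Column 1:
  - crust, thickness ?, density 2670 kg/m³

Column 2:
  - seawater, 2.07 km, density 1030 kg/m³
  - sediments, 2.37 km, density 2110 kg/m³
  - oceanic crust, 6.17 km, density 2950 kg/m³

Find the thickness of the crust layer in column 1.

25.2 km

Take the compensation level at the base of the deeper column (depth z_c below the surface of column 1) and equate Σ ρ_i t_i down to z_c; mantle fills any gap and the z_c terms cancel.
Column 1: x×2670 + (z_c − 0 − x)×3390
Column 2: 2.22×0 + 2.07×1030 + 2.37×2110 + 6.17×2950 + (z_c − 2.22 − 10.61)×3390
The z_c×3390 term appears on both sides and cancels. Collect the known terms of each column as K = Σ(ρt)_known − 3390 × (depth of known layers): K_1 = 0 − 3390×0 = 0; K_2 = 25334.3 − 3390×(2.22 + 10.61) = −18159.4.
Balance: K_1 − x×(3390 − 2670) = K_2, so x = (K_1 − K_2)/(3390 − 2670) = 18159.4/720 = 25.2 km.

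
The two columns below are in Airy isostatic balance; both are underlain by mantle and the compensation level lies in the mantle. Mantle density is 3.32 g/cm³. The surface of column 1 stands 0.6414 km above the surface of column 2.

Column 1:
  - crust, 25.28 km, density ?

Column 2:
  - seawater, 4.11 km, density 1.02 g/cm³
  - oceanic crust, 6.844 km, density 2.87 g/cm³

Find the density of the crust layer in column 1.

Take the compensation level at the base of the deeper column (depth z_c below the surface of column 1) and equate Σ ρ_i t_i down to z_c; mantle fills any gap and the z_c terms cancel.
Column 1: 25.28×ρ + (z_c − 25.28)×3.32
Column 2: 0.6414×0 + 4.11×1.02 + 6.844×2.87 + (z_c − 0.6414 − 10.954)×3.32
The z_c×3.32 term appears on both sides and cancels. Collect the known terms of each column as K = Σ(ρt)_known − 3.32 × (depth of known layers): K_1 = 0 − 3.32×25.28 = −83.9296; K_2 = 23.83448 − 3.32×(0.6414 + 10.954) = −14.662248.
Balance: K_1 + 25.28×ρ = K_2, so ρ = (K_2 − K_1)/25.28 = 69.2674/25.28 = 2.74 g/cm³.

2.74 g/cm³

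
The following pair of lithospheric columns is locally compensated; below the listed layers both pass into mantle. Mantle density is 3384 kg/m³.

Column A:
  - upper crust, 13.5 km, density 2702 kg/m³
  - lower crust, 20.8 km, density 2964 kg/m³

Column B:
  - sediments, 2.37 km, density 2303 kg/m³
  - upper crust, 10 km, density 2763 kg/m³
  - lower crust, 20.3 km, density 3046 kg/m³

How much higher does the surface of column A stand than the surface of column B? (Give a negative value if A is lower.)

For any compensation level in the mantle, the mantle terms cancel and isostasy reduces to e = (Σt_A − Σt_B) − (Σ(ρt)_A − Σ(ρt)_B) / ρ_m.
Σt_A = 34.3 km; Σt_B = 32.67 km; Σ(ρt)_A = 98128.2; Σ(ρt)_B = 94921.91 (in km·kg/m³).
e = (34.3 − 32.67) − (98128.2 − 94921.91) / 3384 = 0.683 km.

0.683 km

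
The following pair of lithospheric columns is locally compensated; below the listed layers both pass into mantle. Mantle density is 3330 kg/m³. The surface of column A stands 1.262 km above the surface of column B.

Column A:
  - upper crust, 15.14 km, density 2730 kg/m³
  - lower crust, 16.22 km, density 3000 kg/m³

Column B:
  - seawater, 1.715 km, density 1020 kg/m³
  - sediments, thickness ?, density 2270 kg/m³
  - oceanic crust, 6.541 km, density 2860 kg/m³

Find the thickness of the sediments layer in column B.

Take the compensation level at the base of the deeper column (depth z_c below the surface of column A) and equate Σ ρ_i t_i down to z_c; mantle fills any gap and the z_c terms cancel.
Column A: 15.14×2730 + 16.22×3000 + (z_c − 31.36)×3330
Column B: 1.262×0 + 1.715×1020 + x×2270 + 6.541×2860 + (z_c − 1.262 − 8.256 − x)×3330
The z_c×3330 term appears on both sides and cancels. Collect the known terms of each column as K = Σ(ρt)_known − 3330 × (depth of known layers): K_A = 89992.2 − 3330×31.36 = −14436.6; K_B = 20456.56 − 3330×(1.262 + 8.256) = −11238.38.
Balance: K_A = K_B − x×(3330 − 2270), so x = (K_B − K_A)/(3330 − 2270) = 3198.22/1060 = 3.02 km.

3.02 km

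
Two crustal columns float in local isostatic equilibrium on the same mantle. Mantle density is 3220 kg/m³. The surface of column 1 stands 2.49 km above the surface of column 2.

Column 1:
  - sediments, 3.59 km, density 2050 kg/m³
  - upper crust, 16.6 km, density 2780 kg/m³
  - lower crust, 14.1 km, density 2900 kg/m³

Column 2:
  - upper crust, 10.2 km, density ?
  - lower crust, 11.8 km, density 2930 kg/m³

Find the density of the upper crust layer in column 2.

2770 kg/m³

Take the compensation level at the base of the deeper column (depth z_c below the surface of column 1) and equate Σ ρ_i t_i down to z_c; mantle fills any gap and the z_c terms cancel.
Column 1: 3.59×2050 + 16.6×2780 + 14.1×2900 + (z_c − 34.29)×3220
Column 2: 2.49×0 + 10.2×ρ + 11.8×2930 + (z_c − 2.49 − 22)×3220
The z_c×3220 term appears on both sides and cancels. Collect the known terms of each column as K = Σ(ρt)_known − 3220 × (depth of known layers): K_1 = 94397.5 − 3220×34.29 = −16016.3; K_2 = 34574 − 3220×(2.49 + 22) = −44283.8.
Balance: K_1 = K_2 + 10.2×ρ, so ρ = (K_1 − K_2)/10.2 = 28267.5/10.2 = 2770 kg/m³.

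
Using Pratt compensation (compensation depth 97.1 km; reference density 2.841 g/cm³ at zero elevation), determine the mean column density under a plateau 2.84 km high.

Pratt balance: ρ_ref D = ρ (D + h).
ρ = ρ_ref D/(D + h) = 2.841 × 97.1 km/(97.1 km + 2.84 km) = 2.76 g/cm³.

2.76 g/cm³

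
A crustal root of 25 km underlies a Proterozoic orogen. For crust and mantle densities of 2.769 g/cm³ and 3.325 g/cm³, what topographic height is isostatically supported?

5.02 km

By Archimedes' principle applied to the lithosphere: ρ_c h = (ρ_m − ρ_c) r.
h = r (ρ_m − ρ_c) / ρ_c = 25 km × (3.325 − 2.769) / 2.769 = 5.02 km.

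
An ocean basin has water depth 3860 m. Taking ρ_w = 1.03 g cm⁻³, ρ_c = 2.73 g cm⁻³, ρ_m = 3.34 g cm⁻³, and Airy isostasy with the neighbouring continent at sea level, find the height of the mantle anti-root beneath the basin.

For local isostatic compensation: replacing crust with seawater at the top is compensated by replacing crust with mantle at the base: d (ρ_c − ρ_w) = a (ρ_m − ρ_c).
a = d (ρ_c − ρ_w)/(ρ_m − ρ_c) = 3860 m × 1.7/0.61 = 10800 m.

10800 m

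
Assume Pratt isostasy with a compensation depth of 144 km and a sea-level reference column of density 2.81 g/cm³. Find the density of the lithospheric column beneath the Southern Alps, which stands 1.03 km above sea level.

Pratt balance: ρ_ref D = ρ (D + h).
ρ = ρ_ref D/(D + h) = 2.81 × 144 km/(144 km + 1.03 km) = 2.79 g/cm³.

2.79 g/cm³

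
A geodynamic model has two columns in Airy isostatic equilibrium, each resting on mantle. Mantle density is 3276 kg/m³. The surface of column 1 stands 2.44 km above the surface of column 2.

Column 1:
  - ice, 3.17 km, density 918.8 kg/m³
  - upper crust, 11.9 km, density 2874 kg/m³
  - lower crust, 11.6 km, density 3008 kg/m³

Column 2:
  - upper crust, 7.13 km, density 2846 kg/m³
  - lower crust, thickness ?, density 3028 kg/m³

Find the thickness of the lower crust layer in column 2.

Take the compensation level at the base of the deeper column (depth z_c below the surface of column 1) and equate Σ ρ_i t_i down to z_c; mantle fills any gap and the z_c terms cancel.
Column 1: 3.17×918.8 + 11.9×2874 + 11.6×3008 + (z_c − 26.67)×3276
Column 2: 2.44×0 + 7.13×2846 + x×3028 + (z_c − 2.44 − 7.13 − x)×3276
The z_c×3276 term appears on both sides and cancels. Collect the known terms of each column as K = Σ(ρt)_known − 3276 × (depth of known layers): K_1 = 72005.996 − 3276×26.67 = −15364.924; K_2 = 20291.98 − 3276×(2.44 + 7.13) = −11059.34.
Balance: K_1 = K_2 − x×(3276 − 3028), so x = (K_2 − K_1)/(3276 − 3028) = 4305.58/248 = 17.4 km.

17.4 km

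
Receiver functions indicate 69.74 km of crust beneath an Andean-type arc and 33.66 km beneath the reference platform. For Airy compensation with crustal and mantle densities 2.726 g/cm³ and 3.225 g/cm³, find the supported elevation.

Excess crust Δ = 69.74 km − 33.66 km = 36.08 km, split between elevation h and root r with h + r = Δ.
Airy balance ρ_c h = (ρ_m − ρ_c) r gives r = h ρ_c/(ρ_m − ρ_c), so h (1 + ρ_c/(ρ_m − ρ_c)) = Δ, i.e. h = Δ (ρ_m − ρ_c)/ρ_m.
h = 36.08 km × 0.499/3.225 = 5.58 km.

5.58 km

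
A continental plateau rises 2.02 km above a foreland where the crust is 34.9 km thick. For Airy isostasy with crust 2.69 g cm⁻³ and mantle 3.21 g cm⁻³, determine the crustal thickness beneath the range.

47.4 km

Root depth r = h ρ_c / (ρ_m − ρ_c) = 2.02 km × 2.69 / 0.52 = 10.45 km.
Total thickness = T + h + r = 34.9 km + 2.02 km + 10.45 km = 47.4 km.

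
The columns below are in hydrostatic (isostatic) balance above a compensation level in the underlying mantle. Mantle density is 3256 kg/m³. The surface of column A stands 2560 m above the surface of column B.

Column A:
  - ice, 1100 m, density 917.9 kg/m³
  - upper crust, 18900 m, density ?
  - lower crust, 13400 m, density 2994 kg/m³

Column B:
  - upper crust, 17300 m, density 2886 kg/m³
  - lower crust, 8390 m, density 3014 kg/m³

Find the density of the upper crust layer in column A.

Take the compensation level at the base of the deeper column (depth z_c below the surface of column A) and equate Σ ρ_i t_i down to z_c; mantle fills any gap and the z_c terms cancel.
Column A: 1100×917.9 + 18900×ρ + 13400×2994 + (z_c − 33400)×3256
Column B: 2560×0 + 17300×2886 + 8390×3014 + (z_c − 2560 − 25690)×3256
The z_c×3256 term appears on both sides and cancels. Collect the known terms of each column as K = Σ(ρt)_known − 3256 × (depth of known layers): K_A = 41129290 − 3256×33400 = −67621110; K_B = 75215260 − 3256×(2560 + 25690) = −16766740.
Balance: K_A + 18900×ρ = K_B, so ρ = (K_B − K_A)/18900 = 50854400/18900 = 2690 kg/m³.

2690 kg/m³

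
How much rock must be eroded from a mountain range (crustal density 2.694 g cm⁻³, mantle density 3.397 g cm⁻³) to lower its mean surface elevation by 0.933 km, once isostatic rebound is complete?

4.51 km

Net drop Δ = e − u = e − e ρ_c/ρ_m = e (ρ_m − ρ_c)/ρ_m.
e = Δ ρ_m/(ρ_m − ρ_c) = 0.933 km × 3.397/0.703 = 4.51 km.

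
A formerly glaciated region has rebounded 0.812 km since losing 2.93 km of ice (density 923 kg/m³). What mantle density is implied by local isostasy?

3330 kg/m³

ρ_m = ρ_ice t / u = 923 × 2.93 km/0.812 km = 3330 kg/m³.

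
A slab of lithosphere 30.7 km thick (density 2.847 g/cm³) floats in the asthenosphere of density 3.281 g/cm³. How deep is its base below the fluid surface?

26.6 km

Draft d = t ρ_obj/ρ_fluid = 30.7 km × 2.847/3.281 = 26.6 km.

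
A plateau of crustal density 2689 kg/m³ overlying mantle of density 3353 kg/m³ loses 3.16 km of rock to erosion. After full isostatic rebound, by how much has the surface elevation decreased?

0.626 km

Rebound u = e ρ_c/ρ_m = 3.16 km × 2689/3353 = 2.534 km.
Net surface drop = e − u = 3.16 km − 2.534 km = e (ρ_m − ρ_c)/ρ_m = 0.626 km.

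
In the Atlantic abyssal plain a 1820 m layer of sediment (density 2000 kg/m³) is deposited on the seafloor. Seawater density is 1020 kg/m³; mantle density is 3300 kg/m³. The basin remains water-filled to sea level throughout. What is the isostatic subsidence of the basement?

782 m

Submarine loading: the sediment displaces seawater, and the subsidence is in turn flooded, so s (ρ_m − ρ_w) = t (ρ_sed − ρ_w).
s = 1820 m × (2000 − 1020) / (3300 − 1020) = 782 m.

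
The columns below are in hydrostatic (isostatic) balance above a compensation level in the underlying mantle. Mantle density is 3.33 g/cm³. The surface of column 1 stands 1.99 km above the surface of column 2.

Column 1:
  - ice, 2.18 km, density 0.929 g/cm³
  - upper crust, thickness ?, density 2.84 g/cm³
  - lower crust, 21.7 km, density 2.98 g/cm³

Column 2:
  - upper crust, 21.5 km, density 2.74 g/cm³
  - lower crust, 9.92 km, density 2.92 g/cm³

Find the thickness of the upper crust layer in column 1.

21.5 km

Take the compensation level at the base of the deeper column (depth z_c below the surface of column 1) and equate Σ ρ_i t_i down to z_c; mantle fills any gap and the z_c terms cancel.
Column 1: 2.18×0.929 + x×2.84 + 21.7×2.98 + (z_c − 23.88 − x)×3.33
Column 2: 1.99×0 + 21.5×2.74 + 9.92×2.92 + (z_c − 1.99 − 31.42)×3.33
The z_c×3.33 term appears on both sides and cancels. Collect the known terms of each column as K = Σ(ρt)_known − 3.33 × (depth of known layers): K_1 = 66.69122 − 3.33×23.88 = −12.82918; K_2 = 87.8764 − 3.33×(1.99 + 31.42) = −23.3789.
Balance: K_1 − x×(3.33 − 2.84) = K_2, so x = (K_1 − K_2)/(3.33 − 2.84) = 10.5497/0.49 = 21.5 km.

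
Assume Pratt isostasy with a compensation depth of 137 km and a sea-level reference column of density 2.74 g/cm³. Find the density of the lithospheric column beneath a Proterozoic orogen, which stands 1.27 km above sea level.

2.71 g/cm³

Pratt balance: ρ_ref D = ρ (D + h).
ρ = ρ_ref D/(D + h) = 2.74 × 137 km/(137 km + 1.27 km) = 2.71 g/cm³.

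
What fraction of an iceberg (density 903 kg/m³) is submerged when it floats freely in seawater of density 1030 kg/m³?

Submerged fraction = ρ_obj/ρ_fluid = 903/1030 = 0.877.

0.877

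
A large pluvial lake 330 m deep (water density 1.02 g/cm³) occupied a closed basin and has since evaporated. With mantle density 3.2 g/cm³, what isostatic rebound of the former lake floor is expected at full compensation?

u = d ρ_w/ρ_m = 330 m × 1.02/3.2 = 105 m.

105 m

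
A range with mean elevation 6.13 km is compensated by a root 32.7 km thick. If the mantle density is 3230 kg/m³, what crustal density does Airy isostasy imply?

ρ_c h = (ρ_m − ρ_c) r → ρ_c (h + r) = ρ_m r → ρ_c = ρ_m r / (h + r).
ρ_c = 3230 × 32.7 km / (6.13 km + 32.7 km) = 2720 kg/m³.

2720 kg/m³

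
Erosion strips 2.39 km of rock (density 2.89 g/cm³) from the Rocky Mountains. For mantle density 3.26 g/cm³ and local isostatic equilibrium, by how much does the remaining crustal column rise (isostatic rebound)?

Unloading: uplift u = e ρ_c/ρ_m = 2.39 km × 2.89/3.26 = 2.12 km.

2.12 km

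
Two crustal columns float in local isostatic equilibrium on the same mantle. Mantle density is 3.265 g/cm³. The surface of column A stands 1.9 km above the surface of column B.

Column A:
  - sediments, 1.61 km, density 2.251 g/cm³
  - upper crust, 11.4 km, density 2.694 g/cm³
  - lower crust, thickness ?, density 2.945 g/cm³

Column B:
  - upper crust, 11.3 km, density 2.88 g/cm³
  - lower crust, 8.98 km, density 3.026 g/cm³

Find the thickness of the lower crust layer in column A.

14.2 km

Take the compensation level at the base of the deeper column (depth z_c below the surface of column A) and equate Σ ρ_i t_i down to z_c; mantle fills any gap and the z_c terms cancel.
Column A: 1.61×2.251 + 11.4×2.694 + x×2.945 + (z_c − 13.01 − x)×3.265
Column B: 1.9×0 + 11.3×2.88 + 8.98×3.026 + (z_c − 1.9 − 20.28)×3.265
The z_c×3.265 term appears on both sides and cancels. Collect the known terms of each column as K = Σ(ρt)_known − 3.265 × (depth of known layers): K_A = 34.33571 − 3.265×13.01 = −8.14194; K_B = 59.71748 − 3.265×(1.9 + 20.28) = −12.70022.
Balance: K_A − x×(3.265 − 2.945) = K_B, so x = (K_A − K_B)/(3.265 − 2.945) = 4.55828/0.32 = 14.2 km.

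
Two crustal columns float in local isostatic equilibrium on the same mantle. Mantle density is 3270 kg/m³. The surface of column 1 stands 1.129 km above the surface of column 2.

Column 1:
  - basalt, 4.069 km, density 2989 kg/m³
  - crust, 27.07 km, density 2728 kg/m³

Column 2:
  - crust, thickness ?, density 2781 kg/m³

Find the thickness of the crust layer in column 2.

24.8 km

Take the compensation level at the base of the deeper column (depth z_c below the surface of column 1) and equate Σ ρ_i t_i down to z_c; mantle fills any gap and the z_c terms cancel.
Column 1: 4.069×2989 + 27.07×2728 + (z_c − 31.139)×3270
Column 2: 1.129×0 + x×2781 + (z_c − 1.129 − 0 − x)×3270
The z_c×3270 term appears on both sides and cancels. Collect the known terms of each column as K = Σ(ρt)_known − 3270 × (depth of known layers): K_1 = 86009.201 − 3270×31.139 = −15815.329; K_2 = 0 − 3270×(1.129 + 0) = −3691.83.
Balance: K_1 = K_2 − x×(3270 − 2781), so x = (K_2 − K_1)/(3270 − 2781) = 12123.5/489 = 24.8 km.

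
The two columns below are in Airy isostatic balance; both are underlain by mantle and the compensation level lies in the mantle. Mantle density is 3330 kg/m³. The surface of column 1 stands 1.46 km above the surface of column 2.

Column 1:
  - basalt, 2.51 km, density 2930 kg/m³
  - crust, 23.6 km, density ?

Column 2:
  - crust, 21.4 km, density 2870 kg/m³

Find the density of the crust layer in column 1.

2750 kg/m³

Take the compensation level at the base of the deeper column (depth z_c below the surface of column 1) and equate Σ ρ_i t_i down to z_c; mantle fills any gap and the z_c terms cancel.
Column 1: 2.51×2930 + 23.6×ρ + (z_c − 26.11)×3330
Column 2: 1.46×0 + 21.4×2870 + (z_c − 1.46 − 21.4)×3330
The z_c×3330 term appears on both sides and cancels. Collect the known terms of each column as K = Σ(ρt)_known − 3330 × (depth of known layers): K_1 = 7354.3 − 3330×26.11 = −79592; K_2 = 61418 − 3330×(1.46 + 21.4) = −14705.8.
Balance: K_1 + 23.6×ρ = K_2, so ρ = (K_2 − K_1)/23.6 = 64886.2/23.6 = 2750 kg/m³.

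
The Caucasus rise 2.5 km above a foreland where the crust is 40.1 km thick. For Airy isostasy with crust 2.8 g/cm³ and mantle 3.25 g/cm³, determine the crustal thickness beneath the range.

58.2 km

Root depth r = h ρ_c / (ρ_m − ρ_c) = 2.5 km × 2.8 / 0.45 = 15.56 km.
Total thickness = T + h + r = 40.1 km + 2.5 km + 15.56 km = 58.2 km.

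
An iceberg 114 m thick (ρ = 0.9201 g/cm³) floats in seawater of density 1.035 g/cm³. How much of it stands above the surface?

12.7 m

Floating equilibrium: submerged depth d = t ρ_obj/ρ_fluid = 114 m × 0.9201/1.035 = 101.3 m.
Freeboard = t − d = 114 m − 101.3 m = 12.7 m.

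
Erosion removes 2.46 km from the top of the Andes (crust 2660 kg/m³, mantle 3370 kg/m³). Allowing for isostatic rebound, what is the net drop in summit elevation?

Rebound u = e ρ_c/ρ_m = 2.46 km × 2660/3370 = 1.942 km.
Net surface drop = e − u = 2.46 km − 1.942 km = e (ρ_m − ρ_c)/ρ_m = 0.518 km.

0.518 km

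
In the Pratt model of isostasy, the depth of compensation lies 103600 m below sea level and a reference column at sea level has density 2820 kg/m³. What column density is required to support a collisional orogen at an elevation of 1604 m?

2780 kg/m³

Pratt balance: ρ_ref D = ρ (D + h).
ρ = ρ_ref D/(D + h) = 2820 × 103600 m/(103600 m + 1604 m) = 2780 kg/m³.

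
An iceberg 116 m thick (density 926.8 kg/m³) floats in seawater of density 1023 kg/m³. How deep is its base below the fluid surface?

105 m

Draft d = t ρ_obj/ρ_fluid = 116 m × 926.8/1023 = 105 m.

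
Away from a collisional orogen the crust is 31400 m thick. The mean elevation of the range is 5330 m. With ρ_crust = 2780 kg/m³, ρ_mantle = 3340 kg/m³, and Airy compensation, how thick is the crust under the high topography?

Root depth r = h ρ_c / (ρ_m − ρ_c) = 5330 m × 2780 / 560 = 26460 m.
Total thickness = T + h + r = 31400 m + 5330 m + 26460 m = 63200 m.

63200 m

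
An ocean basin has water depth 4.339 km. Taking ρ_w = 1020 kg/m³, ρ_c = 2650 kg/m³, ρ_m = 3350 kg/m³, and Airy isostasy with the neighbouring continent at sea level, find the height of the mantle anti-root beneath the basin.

In Airy isostatic equilibrium: replacing crust with seawater at the top is compensated by replacing crust with mantle at the base: d (ρ_c − ρ_w) = a (ρ_m − ρ_c).
a = d (ρ_c − ρ_w)/(ρ_m − ρ_c) = 4.339 km × 1630/700 = 10.1 km.

10.1 km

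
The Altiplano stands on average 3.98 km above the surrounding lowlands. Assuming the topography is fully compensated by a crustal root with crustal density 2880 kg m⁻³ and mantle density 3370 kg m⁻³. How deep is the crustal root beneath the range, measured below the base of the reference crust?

In Airy isostatic equilibrium: the weight of the topography is balanced by the buoyancy of the root, ρ_c h = (ρ_m − ρ_c) r.
r = h · ρ_c / (ρ_m − ρ_c) = 3.98 km × 2880 / (3370 − 2880) = 23.4 km.

23.4 km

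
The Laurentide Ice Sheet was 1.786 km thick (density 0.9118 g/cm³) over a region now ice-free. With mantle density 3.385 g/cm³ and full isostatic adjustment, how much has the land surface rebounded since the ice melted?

0.481 km

Removing the load lets mantle flow back in; uplift u satisfies ρ_ice t = ρ_m u.
u = t ρ_ice/ρ_m = 1.786 km × 0.9118/3.385 = 0.481 km.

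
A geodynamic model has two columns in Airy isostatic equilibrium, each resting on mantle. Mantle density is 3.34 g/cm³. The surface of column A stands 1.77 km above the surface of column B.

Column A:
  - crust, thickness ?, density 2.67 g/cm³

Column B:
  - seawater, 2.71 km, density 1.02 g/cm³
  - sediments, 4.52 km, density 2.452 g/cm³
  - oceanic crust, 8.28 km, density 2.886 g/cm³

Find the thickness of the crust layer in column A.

29.8 km

Take the compensation level at the base of the deeper column (depth z_c below the surface of column A) and equate Σ ρ_i t_i down to z_c; mantle fills any gap and the z_c terms cancel.
Column A: x×2.67 + (z_c − 0 − x)×3.34
Column B: 1.77×0 + 2.71×1.02 + 4.52×2.452 + 8.28×2.886 + (z_c − 1.77 − 15.51)×3.34
The z_c×3.34 term appears on both sides and cancels. Collect the known terms of each column as K = Σ(ρt)_known − 3.34 × (depth of known layers): K_A = 0 − 3.34×0 = 0; K_B = 37.74332 − 3.34×(1.77 + 15.51) = −19.97188.
Balance: K_A − x×(3.34 − 2.67) = K_B, so x = (K_A − K_B)/(3.34 − 2.67) = 19.9719/0.67 = 29.8 km.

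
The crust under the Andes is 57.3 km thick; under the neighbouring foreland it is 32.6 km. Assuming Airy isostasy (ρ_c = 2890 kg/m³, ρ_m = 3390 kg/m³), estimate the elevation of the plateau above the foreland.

Excess crust Δ = 57.3 km − 32.6 km = 24.7 km, split between elevation h and root r with h + r = Δ.
Airy balance ρ_c h = (ρ_m − ρ_c) r gives r = h ρ_c/(ρ_m − ρ_c), so h (1 + ρ_c/(ρ_m − ρ_c)) = Δ, i.e. h = Δ (ρ_m − ρ_c)/ρ_m.
h = 24.7 km × 500/3390 = 3.64 km.

3.64 km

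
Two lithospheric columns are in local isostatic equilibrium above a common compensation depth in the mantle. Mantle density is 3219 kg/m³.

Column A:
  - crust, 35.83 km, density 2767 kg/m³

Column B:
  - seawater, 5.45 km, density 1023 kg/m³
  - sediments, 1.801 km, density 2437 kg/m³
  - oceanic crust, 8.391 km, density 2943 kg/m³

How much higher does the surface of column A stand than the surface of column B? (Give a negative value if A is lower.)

0.156 km

For any compensation level in the mantle, the mantle terms cancel and isostasy reduces to e = (Σt_A − Σt_B) − (Σ(ρt)_A − Σ(ρt)_B) / ρ_m.
Σt_A = 35.83 km; Σt_B = 15.642 km; Σ(ρt)_A = 99141.61; Σ(ρt)_B = 34659.1 (in km·kg/m³).
e = (35.83 − 15.642) − (99141.61 − 34659.1) / 3219 = 0.156 km.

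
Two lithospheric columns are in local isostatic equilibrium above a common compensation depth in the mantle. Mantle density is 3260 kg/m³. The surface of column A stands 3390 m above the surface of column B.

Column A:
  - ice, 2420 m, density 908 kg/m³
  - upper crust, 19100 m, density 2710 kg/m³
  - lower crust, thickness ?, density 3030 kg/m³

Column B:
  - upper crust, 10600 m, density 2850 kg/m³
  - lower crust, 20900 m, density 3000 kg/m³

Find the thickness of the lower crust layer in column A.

20200 m

Take the compensation level at the base of the deeper column (depth z_c below the surface of column A) and equate Σ ρ_i t_i down to z_c; mantle fills any gap and the z_c terms cancel.
Column A: 2420×908 + 19100×2710 + x×3030 + (z_c − 21520 − x)×3260
Column B: 3390×0 + 10600×2850 + 20900×3000 + (z_c − 3390 − 31500)×3260
The z_c×3260 term appears on both sides and cancels. Collect the known terms of each column as K = Σ(ρt)_known − 3260 × (depth of known layers): K_A = 53958360 − 3260×21520 = −16196840; K_B = 92910000 − 3260×(3390 + 31500) = −20831400.
Balance: K_A − x×(3260 − 3030) = K_B, so x = (K_A − K_B)/(3260 − 3030) = 4634560/230 = 20200 m.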